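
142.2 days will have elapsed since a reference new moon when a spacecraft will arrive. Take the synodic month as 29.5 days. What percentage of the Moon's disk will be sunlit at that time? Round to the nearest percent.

29%

142.2/29.5 = 4.820 lunations, so 4 complete cycles and 24.20 d into the next.
Phase angle: θ = 360°·(24.20 d)/(29.5 d) = 295.3°.
Illuminated fraction = (1 − cos 295.3°)/2 = (1 − 0.428)/2 ≈ 0.286, so 29%.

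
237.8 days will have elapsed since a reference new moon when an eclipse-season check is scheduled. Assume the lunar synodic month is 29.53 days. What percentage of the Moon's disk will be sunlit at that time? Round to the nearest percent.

3%

Reduce mod P: 237.8 − 8×29.53 = 1.56 d into the current lunation.
The Moon has covered 1.56/29.53 of its cycle, so θ ≈ 360° × 1.56/29.53 = 19.0°.
Illuminated fraction = (1 − cos 19.0°)/2 = (1 − 0.945)/2 ≈ 0.027, so 3%.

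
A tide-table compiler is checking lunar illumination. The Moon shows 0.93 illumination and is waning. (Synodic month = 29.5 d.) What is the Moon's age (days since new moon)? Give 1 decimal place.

From f = (1 − cos θ)/2: cos θ = 1 − 2×0.93 = -0.860; arccos → 149.3°.
Since the Moon is past full (waning), take the reflex angle: θ = 360° − 149.3° = 210.7°.
That fraction of the synodic month is 210.7/360 × 29.5 d ≈ 17.26 d.

17.3 days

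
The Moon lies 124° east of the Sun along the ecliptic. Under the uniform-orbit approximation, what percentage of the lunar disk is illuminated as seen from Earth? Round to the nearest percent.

78%

cos 124° = (-0.559), so f = (1 − (-0.559))/2 = 0.780, i.e. 78%.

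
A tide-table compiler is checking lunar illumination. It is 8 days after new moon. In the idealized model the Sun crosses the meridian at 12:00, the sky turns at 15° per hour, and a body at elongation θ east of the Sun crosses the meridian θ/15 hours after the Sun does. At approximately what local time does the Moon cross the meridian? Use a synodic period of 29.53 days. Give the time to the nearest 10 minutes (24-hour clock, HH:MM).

The Moon has covered 8/29.53 of its cycle, so θ ≈ 360° × 8/29.53 = 97.5°.
At 15° of sky rotation per hour, 97.5° corresponds to a 6.50 h lag.
12:00 + 6.502 h ≈ 18:30 → 18:30 to the nearest ten minutes.

18:30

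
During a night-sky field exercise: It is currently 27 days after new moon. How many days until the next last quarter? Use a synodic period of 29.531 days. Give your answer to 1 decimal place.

Last quarter is 0.75 of the way through the cycle: age 0.75 × 29.531 = 22.148 d.
This lunation's last quarter (22.148 d) has passed, so add one period: 51.679 − 27 = 24.679 days.

24.7 days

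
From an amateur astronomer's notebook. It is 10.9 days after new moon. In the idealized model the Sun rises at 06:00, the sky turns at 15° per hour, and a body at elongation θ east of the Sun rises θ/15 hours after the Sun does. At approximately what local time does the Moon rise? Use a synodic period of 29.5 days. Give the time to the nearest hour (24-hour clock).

15:00

The Moon has covered 10.9/29.5 of its cycle, so θ ≈ 360° × 10.9/29.5 = 133.0°.
Delay after the Sun = 133.0° / (15°/h) ≈ 8.87 h.
06:00 + 8.87 h ≈ 14:52 → 15:00 to the nearest hour.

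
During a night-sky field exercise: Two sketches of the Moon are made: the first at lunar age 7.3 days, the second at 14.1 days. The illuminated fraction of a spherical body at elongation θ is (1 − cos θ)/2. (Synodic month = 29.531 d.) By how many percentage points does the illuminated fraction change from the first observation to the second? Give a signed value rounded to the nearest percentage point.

+50 pp

First observation: θ = 360°·7.3/29.531 = 89.0°, so f = 0.491.
Second observation: θ = 171.9°, f = 0.995.
Δf = 0.995 − 0.491 = +0.504, i.e. +50 pp.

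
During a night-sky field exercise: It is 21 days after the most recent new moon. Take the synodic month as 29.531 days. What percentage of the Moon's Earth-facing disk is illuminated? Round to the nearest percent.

62%

Elongation θ = 360° × 21/29.531 ≈ 256.0°.
Illuminated fraction = (1 − cos 256.0°)/2 = (1 − (-0.242))/2 ≈ 0.621, so 62%.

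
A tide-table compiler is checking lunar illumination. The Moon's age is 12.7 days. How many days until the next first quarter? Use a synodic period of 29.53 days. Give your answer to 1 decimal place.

24.2 days

First quarter occurs at elongation 90°, i.e. at age 29.53 × 90/360 = 7.383 d.
This lunation's first quarter (7.383 d) has passed, so add one period: 36.913 − 12.7 = 24.213 days.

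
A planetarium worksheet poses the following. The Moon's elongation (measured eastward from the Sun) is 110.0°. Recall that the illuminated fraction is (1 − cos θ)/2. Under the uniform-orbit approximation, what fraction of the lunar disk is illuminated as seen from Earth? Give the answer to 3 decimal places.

0.671

Half-versine of 110.0°: (1 − (-0.342))/2 = 0.671.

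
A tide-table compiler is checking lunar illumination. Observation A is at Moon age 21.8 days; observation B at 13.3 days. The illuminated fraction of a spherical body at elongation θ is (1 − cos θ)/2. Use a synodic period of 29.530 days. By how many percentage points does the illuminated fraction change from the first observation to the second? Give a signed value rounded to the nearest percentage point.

θ₁ = 360° × 21.8/29.530 = 265.8°, f₁ = (1 − cos θ₁)/2 = 0.537.
θ₂ = 360° × 13.3/29.530 = 162.1°, f₂ = (1 − cos θ₂)/2 = 0.976.
Change = f₂ − f₁ = +0.439 → +44 percentage points.

+44 percentage points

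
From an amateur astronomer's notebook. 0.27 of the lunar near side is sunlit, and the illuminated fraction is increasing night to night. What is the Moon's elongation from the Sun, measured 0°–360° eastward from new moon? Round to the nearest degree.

63°

Invert f = (1 − cos θ)/2 to get cos θ = 1 − 2(0.27) = 0.460, hence θ₀ = arccos 0.460 = 62.6°.
The Moon is waxing (0°–180°), so θ = 62.6° directly.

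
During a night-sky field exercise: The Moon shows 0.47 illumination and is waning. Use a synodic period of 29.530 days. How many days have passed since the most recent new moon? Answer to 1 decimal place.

From f = (1 − cos θ)/2: cos θ = 1 − 2×0.47 = 0.060; arccos → 86.6°.
A waning Moon lies in 180°–360°, so θ = 360° − 86.6° = 273.4°.
That fraction of the synodic month is 273.4/360 × 29.530 d ≈ 22.43 d.

22.4 days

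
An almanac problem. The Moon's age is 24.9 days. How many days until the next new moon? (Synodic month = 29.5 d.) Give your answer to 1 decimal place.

The next new moon completes the synodic month: 29.5 − 24.9 = 4.600 days.

4.6 days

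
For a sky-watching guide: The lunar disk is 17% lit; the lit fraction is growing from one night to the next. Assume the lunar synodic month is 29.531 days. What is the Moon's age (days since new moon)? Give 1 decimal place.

From f = (1 − cos θ)/2: cos θ = 1 − 2×0.17 = 0.660; arccos → 48.7°.
Waxing ⇒ before full, so θ = 48.7°.
Age = 29.531 × 48.7°/360° ≈ 3.99 days.

4.0 days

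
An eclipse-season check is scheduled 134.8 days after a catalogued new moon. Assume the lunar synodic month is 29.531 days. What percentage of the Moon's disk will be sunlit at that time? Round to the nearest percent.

134.8/29.531 = 4.565 lunations, so 4 complete cycles and 16.68 d into the next.
Elongation θ = 360° × 16.68/29.531 ≈ 203.3°.
With cos θ = (-0.919), the lit fraction is (1 − (-0.919))/2 ≈ 0.959, so 96%.

96%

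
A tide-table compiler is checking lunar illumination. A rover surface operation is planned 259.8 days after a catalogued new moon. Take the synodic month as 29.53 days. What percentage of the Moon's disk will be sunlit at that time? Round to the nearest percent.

259.8/29.53 = 8.798 lunations, so 8 complete cycles and 23.56 d into the next.
The Moon has covered 23.56/29.53 of its cycle, so θ ≈ 360° × 23.56/29.53 = 287.2°.
With cos θ = 0.296, the lit fraction is (1 − 0.296)/2 ≈ 0.352, so 35%.

35%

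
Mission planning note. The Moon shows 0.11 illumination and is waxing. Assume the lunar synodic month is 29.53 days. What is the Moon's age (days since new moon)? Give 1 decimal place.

From f = (1 − cos θ)/2: cos θ = 1 − 2×0.11 = 0.780; arccos → 38.7°.
Before full moon the principal value applies: θ = 38.7°.
Age = 29.53 × 38.7°/360° ≈ 3.18 days.

3.2 days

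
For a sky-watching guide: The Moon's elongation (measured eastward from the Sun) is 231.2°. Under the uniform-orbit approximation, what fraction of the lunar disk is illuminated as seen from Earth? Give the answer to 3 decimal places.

0.813

f = (1 − cos 231.2°)/2 = (1 − (-0.627))/2 ≈ 0.813.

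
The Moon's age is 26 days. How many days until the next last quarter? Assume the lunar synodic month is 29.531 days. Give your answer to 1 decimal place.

25.7 days

Last quarter occurs at elongation 270°, i.e. at age 29.531 × 270/360 = 22.148 d.
Already past this cycle's last quarter; the next is at 22.148 + 29.531 = 51.679 d, so 51.679 − 26 = 25.679 days.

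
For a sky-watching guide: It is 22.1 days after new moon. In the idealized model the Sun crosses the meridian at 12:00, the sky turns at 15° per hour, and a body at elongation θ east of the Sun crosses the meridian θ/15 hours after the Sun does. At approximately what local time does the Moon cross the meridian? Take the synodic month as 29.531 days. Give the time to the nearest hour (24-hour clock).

06:00

Elongation θ = 360° × 22.1/29.531 ≈ 269.4°.
The Moon trails the Sun by θ/15 = 269.4/15 ≈ 17.96 hours.
12:00 + 17.96 h ≈ 05:58 → 06:00 to the nearest hour.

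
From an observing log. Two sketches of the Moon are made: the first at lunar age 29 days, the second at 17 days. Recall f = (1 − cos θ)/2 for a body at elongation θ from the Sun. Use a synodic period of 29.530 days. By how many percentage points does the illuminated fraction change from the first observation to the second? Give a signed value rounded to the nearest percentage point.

+94 pp

θ₁ = 360° × 29/29.530 = 353.5°, f₁ = (1 − cos θ₁)/2 = 0.003.
θ₂ = 360° × 17/29.530 = 207.2°, f₂ = (1 − cos θ₂)/2 = 0.945.
Change = f₂ − f₁ = +0.941 → +94 percentage points.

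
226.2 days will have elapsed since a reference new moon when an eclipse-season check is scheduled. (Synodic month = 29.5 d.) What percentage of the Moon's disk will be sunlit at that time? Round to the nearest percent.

75%

226.2/29.5 = 7.668 lunations, so 7 complete cycles and 19.70 d into the next.
Phase angle: θ = 360°·(19.70 d)/(29.5 d) = 240.4°.
Illuminated fraction = (1 − cos 240.4°)/2 = (1 − (-0.494))/2 ≈ 0.747, so 75%.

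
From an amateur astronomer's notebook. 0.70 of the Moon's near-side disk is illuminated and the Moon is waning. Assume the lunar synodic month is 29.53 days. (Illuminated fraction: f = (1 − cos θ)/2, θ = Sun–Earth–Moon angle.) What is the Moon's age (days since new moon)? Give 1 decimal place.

20.2 days

From f = (1 − cos θ)/2: cos θ = 1 − 2×0.70 = -0.400; arccos → 113.6°.
Since the Moon is past full (waning), take the reflex angle: θ = 360° − 113.6° = 246.4°.
That fraction of the synodic month is 246.4/360 × 29.53 d ≈ 20.21 d.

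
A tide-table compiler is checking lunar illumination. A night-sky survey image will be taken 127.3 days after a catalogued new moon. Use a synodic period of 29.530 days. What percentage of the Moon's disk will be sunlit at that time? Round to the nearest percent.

127.3/29.530 = 4.311 lunations, so 4 complete cycles and 9.18 d into the next.
The Moon has covered 9.18/29.530 of its cycle, so θ ≈ 360° × 9.18/29.530 = 111.9°.
Illuminated fraction = (1 − cos 111.9°)/2 = (1 − (-0.373))/2 ≈ 0.687, so 69%.

69%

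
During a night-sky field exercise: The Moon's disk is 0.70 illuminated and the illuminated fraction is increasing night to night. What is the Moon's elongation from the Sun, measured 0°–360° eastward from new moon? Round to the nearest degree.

114°

cos θ = 1 − 2f = -0.400, giving a principal value of 113.6°.
Waxing ⇒ before full, so θ = 113.6°.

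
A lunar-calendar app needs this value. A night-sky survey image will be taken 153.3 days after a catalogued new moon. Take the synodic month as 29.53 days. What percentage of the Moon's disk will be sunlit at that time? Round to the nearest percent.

32%

153.3/29.53 = 5.191 lunations, so 5 complete cycles and 5.65 d into the next.
The Moon has covered 5.65/29.53 of its cycle, so θ ≈ 360° × 5.65/29.53 = 68.9°.
With cos θ = 0.360, the lit fraction is (1 − 0.360)/2 ≈ 0.320, so 32%.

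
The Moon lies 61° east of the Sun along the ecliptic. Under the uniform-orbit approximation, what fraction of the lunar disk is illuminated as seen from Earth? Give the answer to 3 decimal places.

Half-versine of 61°: (1 − 0.485)/2 = 0.258.

0.258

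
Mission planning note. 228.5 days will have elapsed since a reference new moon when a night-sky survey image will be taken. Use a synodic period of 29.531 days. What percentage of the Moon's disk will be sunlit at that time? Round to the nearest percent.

54%

228.5/29.531 = 7.738 lunations, so 7 complete cycles and 21.78 d into the next.
The Moon has covered 21.78/29.531 of its cycle, so θ ≈ 360° × 21.78/29.531 = 265.5°.
Illuminated fraction = (1 − cos 265.5°)/2 = (1 − (-0.078))/2 ≈ 0.539, so 54%.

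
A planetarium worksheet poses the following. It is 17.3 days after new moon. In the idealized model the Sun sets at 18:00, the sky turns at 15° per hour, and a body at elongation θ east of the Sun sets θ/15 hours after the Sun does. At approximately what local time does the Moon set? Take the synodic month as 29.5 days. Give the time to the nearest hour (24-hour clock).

08:00

Elongation θ = 360° × 17.3/29.5 ≈ 211.1°.
The Moon trails the Sun by θ/15 = 211.1/15 ≈ 14.07 hours.
18:00 + 14.07 h ≈ 08:04 → 08:00 to the nearest hour.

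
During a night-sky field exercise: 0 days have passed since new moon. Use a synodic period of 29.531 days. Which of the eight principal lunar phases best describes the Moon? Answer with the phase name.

new moon

At 0/29.531 of the cycle, θ ≈ 0° — the new moon range.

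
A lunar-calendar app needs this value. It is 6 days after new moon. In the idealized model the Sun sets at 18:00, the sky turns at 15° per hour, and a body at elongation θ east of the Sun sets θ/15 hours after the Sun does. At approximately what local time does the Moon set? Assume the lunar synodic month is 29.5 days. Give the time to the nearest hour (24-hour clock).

23:00

Elongation θ = 360° × 6/29.5 ≈ 73.2°.
The Moon trails the Sun by θ/15 = 73.2/15 ≈ 4.88 hours.
18:00 + 4.88 h ≈ 22:53 → 23:00 to the nearest hour.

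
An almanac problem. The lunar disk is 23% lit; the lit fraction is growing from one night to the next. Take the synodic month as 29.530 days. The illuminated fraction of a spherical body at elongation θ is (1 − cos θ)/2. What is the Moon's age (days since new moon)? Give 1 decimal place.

4.7 days

Invert f = (1 − cos θ)/2 to get cos θ = 1 − 2(0.23) = 0.540, hence θ₀ = arccos 0.540 = 57.3°.
Before full moon the principal value applies: θ = 57.3°.
At 360°/29.530 d per day, 57.3° corresponds to 4.70 days.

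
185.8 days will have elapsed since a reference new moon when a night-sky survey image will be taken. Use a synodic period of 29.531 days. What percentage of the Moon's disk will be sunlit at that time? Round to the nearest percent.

63%

185.8/29.531 = 6.292 lunations, so 6 complete cycles and 8.61 d into the next.
Elongation θ = 360° × 8.61/29.531 ≈ 105.0°.
With cos θ = (-0.259), the lit fraction is (1 − (-0.259))/2 ≈ 0.629, so 63%.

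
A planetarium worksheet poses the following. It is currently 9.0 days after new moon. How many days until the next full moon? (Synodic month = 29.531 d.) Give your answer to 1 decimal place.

Full moon is 0.5 of the way through the cycle: age 0.5 × 29.531 = 14.765 d.
So 5.765 days remain (14.765 − 9.0).

5.8 days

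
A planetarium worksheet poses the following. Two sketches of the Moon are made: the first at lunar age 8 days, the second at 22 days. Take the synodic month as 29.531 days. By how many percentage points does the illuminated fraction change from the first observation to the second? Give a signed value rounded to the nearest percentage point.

θ₁ = 360° × 8/29.531 = 97.5°, f₁ = (1 − cos θ₁)/2 = 0.565.
θ₂ = 360° × 22/29.531 = 268.2°, f₂ = (1 − cos θ₂)/2 = 0.516.
Change = f₂ − f₁ = -0.050 → -5 percentage points.

-5 percentage points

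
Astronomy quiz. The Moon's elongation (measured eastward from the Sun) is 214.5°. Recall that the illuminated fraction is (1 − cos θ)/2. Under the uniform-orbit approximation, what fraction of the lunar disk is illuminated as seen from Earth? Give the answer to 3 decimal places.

Half-versine of 214.5°: (1 − (-0.824))/2 = 0.912.

0.912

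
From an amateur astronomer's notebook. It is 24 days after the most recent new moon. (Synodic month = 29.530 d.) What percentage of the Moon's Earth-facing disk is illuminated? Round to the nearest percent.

31%

Elongation θ = 360° × 24/29.530 ≈ 292.6°.
cos 292.6° = 0.384, so f = (1 − 0.384)/2 = 0.308, so 31%.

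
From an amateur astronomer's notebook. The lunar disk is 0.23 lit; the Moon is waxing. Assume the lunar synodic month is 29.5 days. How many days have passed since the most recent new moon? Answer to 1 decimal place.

4.7 days

Invert f = (1 − cos θ)/2 to get cos θ = 1 − 2(0.23) = 0.540, hence θ₀ = arccos 0.540 = 57.3°.
Waxing ⇒ before full, so θ = 57.3°.
Age = 29.5 × 57.3°/360° ≈ 4.70 days.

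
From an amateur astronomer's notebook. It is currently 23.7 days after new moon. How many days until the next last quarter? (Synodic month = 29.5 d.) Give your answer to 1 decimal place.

27.9 days

Last quarter occurs at elongation 270°, i.e. at age 29.5 × 270/360 = 22.125 d.
This lunation's last quarter (22.125 d) has passed, so add one period: 51.625 − 23.7 = 27.925 days.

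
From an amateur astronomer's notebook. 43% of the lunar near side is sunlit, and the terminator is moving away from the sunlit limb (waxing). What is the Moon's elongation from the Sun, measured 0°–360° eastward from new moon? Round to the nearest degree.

82°

From f = (1 − cos θ)/2: cos θ = 1 − 2×0.43 = 0.140; arccos → 82.0°.
Waxing ⇒ before full, so θ = 82.0°.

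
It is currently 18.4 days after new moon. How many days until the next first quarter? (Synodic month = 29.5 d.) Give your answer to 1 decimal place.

18.5 days

First quarter occurs at elongation 90°, i.e. at age 29.5 × 90/360 = 7.375 d.
This lunation's first quarter (7.375 d) has passed, so add one period: 36.875 − 18.4 = 18.475 days.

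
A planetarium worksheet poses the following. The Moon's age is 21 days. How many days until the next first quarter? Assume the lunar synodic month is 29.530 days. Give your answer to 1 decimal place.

15.9 days

First quarter occurs at elongation 90°, i.e. at age 29.530 × 90/360 = 7.383 d.
This lunation's first quarter (7.383 d) has passed, so add one period: 36.913 − 21 = 15.913 days.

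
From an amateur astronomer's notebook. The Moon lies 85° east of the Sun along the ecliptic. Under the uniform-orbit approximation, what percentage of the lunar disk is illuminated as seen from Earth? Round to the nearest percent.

Half-versine of 85°: (1 − 0.087)/2 = 0.456, i.e. 46%.

46%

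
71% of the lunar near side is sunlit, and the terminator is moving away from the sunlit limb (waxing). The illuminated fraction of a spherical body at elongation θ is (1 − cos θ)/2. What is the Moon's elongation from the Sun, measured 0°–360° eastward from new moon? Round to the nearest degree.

Invert f = (1 − cos θ)/2 to get cos θ = 1 − 2(0.71) = -0.420, hence θ₀ = arccos -0.420 = 114.8°.
Waxing ⇒ before full, so θ = 114.8°.

115°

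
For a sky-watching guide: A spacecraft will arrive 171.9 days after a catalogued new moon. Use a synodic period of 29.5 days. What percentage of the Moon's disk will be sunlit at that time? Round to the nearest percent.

171.9 d spans 5 complete synodic months (5 × 29.5 = 147.50 d) plus 24.40 d.
Elongation θ = 360° × 24.40/29.5 ≈ 297.8°.
Illuminated fraction = (1 − cos 297.8°)/2 = (1 − 0.466)/2 ≈ 0.267, so 27%.

27%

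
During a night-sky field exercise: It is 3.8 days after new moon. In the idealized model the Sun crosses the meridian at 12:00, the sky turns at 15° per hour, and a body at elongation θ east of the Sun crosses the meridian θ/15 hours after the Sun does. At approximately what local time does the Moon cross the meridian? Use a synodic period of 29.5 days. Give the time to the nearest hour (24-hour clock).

15:00

Elongation θ = 360° × 3.8/29.5 ≈ 46.4°.
At 15° of sky rotation per hour, 46.4° corresponds to a 3.09 h lag.
12:00 + 3.09 h ≈ 15:05 → 15:00 to the nearest hour.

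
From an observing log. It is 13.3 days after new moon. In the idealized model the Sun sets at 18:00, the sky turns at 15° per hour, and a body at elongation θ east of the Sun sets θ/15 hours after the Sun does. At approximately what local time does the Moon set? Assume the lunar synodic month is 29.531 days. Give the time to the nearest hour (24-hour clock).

05:00

Phase angle: θ = 360°·(13.3 d)/(29.531 d) = 162.1°.
The Moon trails the Sun by θ/15 = 162.1/15 ≈ 10.81 hours.
18:00 + 10.81 h ≈ 04:49 → 05:00 to the nearest hour.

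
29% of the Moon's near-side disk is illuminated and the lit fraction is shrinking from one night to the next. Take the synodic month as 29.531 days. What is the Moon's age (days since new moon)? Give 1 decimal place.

Invert f = (1 − cos θ)/2 to get cos θ = 1 − 2(0.29) = 0.420, hence θ₀ = arccos 0.420 = 65.2°.
Since the Moon is past full (waning), take the reflex angle: θ = 360° − 65.2° = 294.8°.
That fraction of the synodic month is 294.8/360 × 29.531 d ≈ 24.19 d.

24.2 days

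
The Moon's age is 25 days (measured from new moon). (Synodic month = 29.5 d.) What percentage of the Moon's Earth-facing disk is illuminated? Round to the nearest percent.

21%

Elongation θ = 360° × 25/29.5 ≈ 305.1°.
With cos θ = 0.575, the lit fraction is (1 − 0.575)/2 ≈ 0.213, so 21%.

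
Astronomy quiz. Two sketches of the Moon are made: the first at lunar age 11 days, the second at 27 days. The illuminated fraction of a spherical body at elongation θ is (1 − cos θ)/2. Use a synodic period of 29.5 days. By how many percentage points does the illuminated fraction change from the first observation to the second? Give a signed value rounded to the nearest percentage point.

First observation: θ = 360°·11/29.5 = 134.2°, so f = 0.849.
Second observation: θ = 329.5°, f = 0.069.
Δf = 0.069 − 0.849 = -0.780, i.e. -78 pp.

-78 pp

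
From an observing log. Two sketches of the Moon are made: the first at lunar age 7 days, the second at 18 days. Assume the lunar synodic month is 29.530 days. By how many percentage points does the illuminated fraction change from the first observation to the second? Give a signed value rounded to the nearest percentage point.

First observation: θ = 360°·7/29.530 = 85.3°, so f = 0.459.
Second observation: θ = 219.4°, f = 0.886.
Δf = 0.886 − 0.459 = +0.427, i.e. +43 pp.

+43 pp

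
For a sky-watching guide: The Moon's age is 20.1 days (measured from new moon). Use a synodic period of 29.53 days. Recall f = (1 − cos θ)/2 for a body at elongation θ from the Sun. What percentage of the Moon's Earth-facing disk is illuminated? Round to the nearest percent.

71%

The Moon has covered 20.1/29.53 of its cycle, so θ ≈ 360° × 20.1/29.53 = 245.0°.
Illuminated fraction = (1 − cos 245.0°)/2 = (1 − (-0.422))/2 ≈ 0.711, so 71%.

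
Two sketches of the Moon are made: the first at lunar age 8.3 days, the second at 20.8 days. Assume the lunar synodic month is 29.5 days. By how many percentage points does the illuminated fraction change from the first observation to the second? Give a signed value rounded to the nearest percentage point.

+4 percentage points

First observation: θ = 360°·8.3/29.5 = 101.3°, so f = 0.598.
Second observation: θ = 253.8°, f = 0.639.
Δf = 0.639 − 0.598 = +0.041, i.e. +4 pp.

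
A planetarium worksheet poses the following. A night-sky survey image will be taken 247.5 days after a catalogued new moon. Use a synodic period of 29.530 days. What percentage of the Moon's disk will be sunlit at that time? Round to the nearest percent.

247.5 d spans 8 complete synodic months (8 × 29.530 = 236.24 d) plus 11.26 d.
Phase angle: θ = 360°·(11.26 d)/(29.530 d) = 137.3°.
cos 137.3° = (-0.735), so f = (1 − (-0.735))/2 = 0.867, so 87%.

87%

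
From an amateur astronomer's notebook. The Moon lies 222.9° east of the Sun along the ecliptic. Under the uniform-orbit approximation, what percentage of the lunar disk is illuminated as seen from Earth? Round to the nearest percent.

87%

f = (1 − cos 222.9°)/2 = (1 − (-0.733))/2 ≈ 0.866, i.e. 87%.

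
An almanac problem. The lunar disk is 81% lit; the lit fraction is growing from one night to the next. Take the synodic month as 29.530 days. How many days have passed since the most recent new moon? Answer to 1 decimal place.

cos θ = 1 − 2f = -0.620, giving a principal value of 128.3°.
The Moon is waxing (0°–180°), so θ = 128.3° directly.
Age = 29.530 × 128.3°/360° ≈ 10.53 days.

10.5 days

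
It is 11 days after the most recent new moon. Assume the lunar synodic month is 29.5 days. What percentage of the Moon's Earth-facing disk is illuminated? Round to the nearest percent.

85%

The Moon has covered 11/29.5 of its cycle, so θ ≈ 360° × 11/29.5 = 134.2°.
With cos θ = (-0.698), the lit fraction is (1 − (-0.698))/2 ≈ 0.849, so 85%.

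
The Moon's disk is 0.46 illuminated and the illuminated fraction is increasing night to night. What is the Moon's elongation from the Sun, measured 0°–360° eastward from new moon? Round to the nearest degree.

85°

cos θ = 1 − 2f = 0.080, giving a principal value of 85.4°.
The Moon is waxing (0°–180°), so θ = 85.4° directly.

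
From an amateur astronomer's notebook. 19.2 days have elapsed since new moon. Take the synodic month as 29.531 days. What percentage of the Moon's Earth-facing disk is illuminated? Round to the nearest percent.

79%

The Moon has covered 19.2/29.531 of its cycle, so θ ≈ 360° × 19.2/29.531 = 234.1°.
Illuminated fraction = (1 − cos 234.1°)/2 = (1 − (-0.587))/2 ≈ 0.793, so 79%.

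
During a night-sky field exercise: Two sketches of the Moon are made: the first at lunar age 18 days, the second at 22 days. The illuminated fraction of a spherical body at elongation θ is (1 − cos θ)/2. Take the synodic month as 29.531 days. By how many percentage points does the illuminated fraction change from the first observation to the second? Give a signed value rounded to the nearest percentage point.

-37 pp

θ₁ = 360° × 18/29.531 = 219.4°, f₁ = (1 − cos θ₁)/2 = 0.886.
θ₂ = 360° × 22/29.531 = 268.2°, f₂ = (1 − cos θ₂)/2 = 0.516.
Change = f₂ − f₁ = -0.370 → -37 percentage points.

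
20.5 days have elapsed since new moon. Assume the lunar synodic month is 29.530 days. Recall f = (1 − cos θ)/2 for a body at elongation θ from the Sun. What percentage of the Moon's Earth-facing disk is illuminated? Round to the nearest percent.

67%

The Moon has covered 20.5/29.530 of its cycle, so θ ≈ 360° × 20.5/29.530 = 249.9°.
Illuminated fraction = (1 − cos 249.9°)/2 = (1 − (-0.343))/2 ≈ 0.672, so 67%.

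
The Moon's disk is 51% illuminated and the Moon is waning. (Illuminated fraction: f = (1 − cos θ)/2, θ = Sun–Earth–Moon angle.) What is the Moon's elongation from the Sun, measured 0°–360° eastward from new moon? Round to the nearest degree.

269°

Invert f = (1 − cos θ)/2 to get cos θ = 1 − 2(0.51) = -0.020, hence θ₀ = arccos -0.020 = 91.1°.
A waning Moon lies in 180°–360°, so θ = 360° − 91.1° = 268.9°.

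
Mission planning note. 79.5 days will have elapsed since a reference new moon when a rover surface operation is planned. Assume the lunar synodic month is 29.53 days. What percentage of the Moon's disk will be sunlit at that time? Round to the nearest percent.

79.5/29.53 = 2.692 lunations, so 2 complete cycles and 20.44 d into the next.
The Moon has covered 20.44/29.53 of its cycle, so θ ≈ 360° × 20.44/29.53 = 249.2°.
Illuminated fraction = (1 − cos 249.2°)/2 = (1 − (-0.355))/2 ≈ 0.678, so 68%.

68%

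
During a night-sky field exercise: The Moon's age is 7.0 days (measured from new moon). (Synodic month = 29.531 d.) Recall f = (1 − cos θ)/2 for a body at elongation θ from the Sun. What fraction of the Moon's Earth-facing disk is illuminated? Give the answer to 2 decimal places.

Elongation θ = 360° × 7.0/29.531 ≈ 85.3°.
With cos θ = 0.081, the lit fraction is (1 − 0.081)/2 ≈ 0.459.

0.46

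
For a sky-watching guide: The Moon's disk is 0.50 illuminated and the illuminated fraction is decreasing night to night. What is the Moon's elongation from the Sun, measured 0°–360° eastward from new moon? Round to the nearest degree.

270°

Invert f = (1 − cos θ)/2 to get cos θ = 1 − 2(0.50) = 0.000, hence θ₀ = arccos 0.000 = 90.0°.
Waning ⇒ past full, so θ = 360° − 90.0° = 270.0°.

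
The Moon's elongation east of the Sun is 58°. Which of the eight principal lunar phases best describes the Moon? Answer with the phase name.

waxing crescent

58° lies in the waxing crescent sector of the 8-phase cycle.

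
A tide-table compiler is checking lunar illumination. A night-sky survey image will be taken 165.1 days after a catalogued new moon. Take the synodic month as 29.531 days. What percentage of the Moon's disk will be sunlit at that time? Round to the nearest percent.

165.1 d spans 5 complete synodic months (5 × 29.531 = 147.66 d) plus 17.44 d.
Elongation θ = 360° × 17.44/29.531 ≈ 212.7°.
cos 212.7° = (-0.842), so f = (1 − (-0.842))/2 = 0.921, so 92%.

92%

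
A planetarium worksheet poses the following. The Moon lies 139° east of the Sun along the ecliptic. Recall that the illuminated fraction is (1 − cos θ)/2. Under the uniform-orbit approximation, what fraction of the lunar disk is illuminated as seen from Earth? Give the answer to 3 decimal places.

f = (1 − cos 139°)/2 = (1 − (-0.755))/2 ≈ 0.877.

0.877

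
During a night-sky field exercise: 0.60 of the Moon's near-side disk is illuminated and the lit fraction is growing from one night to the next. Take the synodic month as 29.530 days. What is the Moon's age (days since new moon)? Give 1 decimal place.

cos θ = 1 − 2f = -0.200, giving a principal value of 101.5°.
Waxing ⇒ before full, so θ = 101.5°.
Age = 29.530 × 101.5°/360° ≈ 8.33 days.

8.3 days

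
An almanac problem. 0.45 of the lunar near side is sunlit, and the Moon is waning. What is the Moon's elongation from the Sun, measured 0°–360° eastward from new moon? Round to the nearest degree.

From f = (1 − cos θ)/2: cos θ = 1 − 2×0.45 = 0.100; arccos → 84.3°.
A waning Moon lies in 180°–360°, so θ = 360° − 84.3° = 275.7°.

276°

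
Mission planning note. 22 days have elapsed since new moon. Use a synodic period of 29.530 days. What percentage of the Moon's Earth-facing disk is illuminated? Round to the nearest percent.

52%

Phase angle: θ = 360°·(22 d)/(29.530 d) = 268.2°.
With cos θ = (-0.031), the lit fraction is (1 − (-0.031))/2 ≈ 0.516, so 52%.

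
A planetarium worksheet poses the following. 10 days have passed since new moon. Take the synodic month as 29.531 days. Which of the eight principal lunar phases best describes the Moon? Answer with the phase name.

θ ≈ 360° × 10/29.531 = 122°, which falls in the waxing gibbous sector.

waxing gibbous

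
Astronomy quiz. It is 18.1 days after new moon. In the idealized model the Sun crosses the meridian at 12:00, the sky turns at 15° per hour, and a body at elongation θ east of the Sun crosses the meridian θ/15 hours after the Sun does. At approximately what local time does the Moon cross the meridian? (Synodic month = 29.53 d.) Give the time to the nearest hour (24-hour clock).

Elongation θ = 360° × 18.1/29.53 ≈ 220.7°.
Delay after the Sun = 220.7° / (15°/h) ≈ 14.71 h.
12:00 + 14.71 h ≈ 02:43 → 03:00 to the nearest hour.

03:00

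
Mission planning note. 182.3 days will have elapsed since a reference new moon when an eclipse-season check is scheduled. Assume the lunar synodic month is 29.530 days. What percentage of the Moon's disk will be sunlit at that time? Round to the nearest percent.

182.3 d spans 6 complete synodic months (6 × 29.530 = 177.18 d) plus 5.12 d.
Phase angle: θ = 360°·(5.12 d)/(29.530 d) = 62.4°.
Illuminated fraction = (1 − cos 62.4°)/2 = (1 − 0.463)/2 ≈ 0.268, so 27%.

27%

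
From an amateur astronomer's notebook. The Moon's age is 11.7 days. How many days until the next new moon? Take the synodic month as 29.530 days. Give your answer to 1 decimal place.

17.8 days

One full lunation from the last new moon is 29.530 d; remaining = 29.530 − 11.7 = 17.830 d.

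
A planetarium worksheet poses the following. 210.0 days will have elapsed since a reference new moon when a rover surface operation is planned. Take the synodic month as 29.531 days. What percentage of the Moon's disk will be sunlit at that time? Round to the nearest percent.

210.0/29.531 = 7.111 lunations, so 7 complete cycles and 3.28 d into the next.
The Moon has covered 3.28/29.531 of its cycle, so θ ≈ 360° × 3.28/29.531 = 40.0°.
cos 40.0° = 0.766, so f = (1 − 0.766)/2 = 0.117, so 12%.

12%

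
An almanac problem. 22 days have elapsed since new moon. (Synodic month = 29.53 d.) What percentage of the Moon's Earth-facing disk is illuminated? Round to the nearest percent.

52%

The Moon has covered 22/29.53 of its cycle, so θ ≈ 360° × 22/29.53 = 268.2°.
Illuminated fraction = (1 − cos 268.2°)/2 = (1 − (-0.031))/2 ≈ 0.516, so 52%.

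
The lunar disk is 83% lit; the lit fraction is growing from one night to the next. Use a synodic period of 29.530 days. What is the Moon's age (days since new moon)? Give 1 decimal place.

10.8 days

cos θ = 1 − 2f = -0.660, giving a principal value of 131.3°.
Waxing ⇒ before full, so θ = 131.3°.
That fraction of the synodic month is 131.3/360 × 29.530 d ≈ 10.77 d.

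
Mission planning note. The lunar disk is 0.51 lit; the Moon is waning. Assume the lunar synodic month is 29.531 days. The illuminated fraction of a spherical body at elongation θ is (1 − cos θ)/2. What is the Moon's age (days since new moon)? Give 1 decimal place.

22.1 days

cos θ = 1 − 2f = -0.020, giving a principal value of 91.1°.
Waning ⇒ past full, so θ = 360° − 91.1° = 268.9°.
Age = 29.531 × 268.9°/360° ≈ 22.05 days.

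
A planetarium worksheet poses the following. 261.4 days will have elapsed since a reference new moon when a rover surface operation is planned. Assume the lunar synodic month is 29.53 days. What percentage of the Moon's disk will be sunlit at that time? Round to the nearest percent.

20%

Reduce mod P: 261.4 − 8×29.53 = 25.16 d into the current lunation.
Phase angle: θ = 360°·(25.16 d)/(29.53 d) = 306.7°.
With cos θ = 0.598, the lit fraction is (1 − 0.598)/2 ≈ 0.201, so 20%.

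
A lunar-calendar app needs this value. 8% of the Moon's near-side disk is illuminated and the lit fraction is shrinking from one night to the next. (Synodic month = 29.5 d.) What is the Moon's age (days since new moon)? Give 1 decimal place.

26.8 days

cos θ = 1 − 2f = 0.840, giving a principal value of 32.9°.
Since the Moon is past full (waning), take the reflex angle: θ = 360° − 32.9° = 327.1°.
Age = 29.5 × 327.1°/360° ≈ 26.81 days.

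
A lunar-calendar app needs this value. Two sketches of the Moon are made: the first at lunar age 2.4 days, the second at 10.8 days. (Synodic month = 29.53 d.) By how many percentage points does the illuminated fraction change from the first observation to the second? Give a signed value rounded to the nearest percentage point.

First observation: θ = 360°·2.4/29.53 = 29.3°, so f = 0.064.
Second observation: θ = 131.7°, f = 0.832.
Δf = 0.832 − 0.064 = +0.769, i.e. +77 pp.

+77 pp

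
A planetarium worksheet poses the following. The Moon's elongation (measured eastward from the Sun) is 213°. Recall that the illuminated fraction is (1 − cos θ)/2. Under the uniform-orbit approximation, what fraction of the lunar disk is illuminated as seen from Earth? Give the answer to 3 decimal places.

f = (1 − cos 213°)/2 = (1 − (-0.839))/2 ≈ 0.919.

0.919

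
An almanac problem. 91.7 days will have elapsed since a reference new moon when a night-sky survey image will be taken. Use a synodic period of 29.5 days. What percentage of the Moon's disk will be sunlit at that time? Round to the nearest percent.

11%

91.7/29.5 = 3.108 lunations, so 3 complete cycles and 3.20 d into the next.
Elongation θ = 360° × 3.20/29.5 ≈ 39.1°.
Illuminated fraction = (1 − cos 39.1°)/2 = (1 − 0.777)/2 ≈ 0.112, so 11%.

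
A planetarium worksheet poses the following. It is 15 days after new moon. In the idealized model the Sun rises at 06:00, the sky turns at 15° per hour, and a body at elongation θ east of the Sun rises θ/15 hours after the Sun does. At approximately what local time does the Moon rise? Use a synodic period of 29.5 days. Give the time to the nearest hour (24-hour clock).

The Moon has covered 15/29.5 of its cycle, so θ ≈ 360° × 15/29.5 = 183.1°.
At 15° of sky rotation per hour, 183.1° corresponds to a 12.20 h lag.
06:00 + 12.20 h ≈ 18:12 → 18:00 to the nearest hour.

18:00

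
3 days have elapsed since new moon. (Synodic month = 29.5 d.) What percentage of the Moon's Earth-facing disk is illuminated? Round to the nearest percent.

10%

The Moon has covered 3/29.5 of its cycle, so θ ≈ 360° × 3/29.5 = 36.6°.
cos 36.6° = 0.803, so f = (1 − 0.803)/2 = 0.099, so 10%.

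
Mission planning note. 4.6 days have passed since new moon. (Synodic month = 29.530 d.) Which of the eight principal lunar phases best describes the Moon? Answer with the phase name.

At 4.6/29.530 of the cycle, θ ≈ 56° — the waxing crescent range.

waxing crescent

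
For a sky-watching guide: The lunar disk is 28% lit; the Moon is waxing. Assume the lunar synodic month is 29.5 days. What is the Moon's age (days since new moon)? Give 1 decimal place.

5.2 days

Invert f = (1 − cos θ)/2 to get cos θ = 1 − 2(0.28) = 0.440, hence θ₀ = arccos 0.440 = 63.9°.
Waxing ⇒ before full, so θ = 63.9°.
That fraction of the synodic month is 63.9/360 × 29.5 d ≈ 5.24 d.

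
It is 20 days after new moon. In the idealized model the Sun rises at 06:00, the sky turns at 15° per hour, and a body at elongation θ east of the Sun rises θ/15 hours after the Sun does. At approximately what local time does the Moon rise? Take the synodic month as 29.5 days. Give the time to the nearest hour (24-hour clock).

22:00

The Moon has covered 20/29.5 of its cycle, so θ ≈ 360° × 20/29.5 = 244.1°.
Delay after the Sun = 244.1° / (15°/h) ≈ 16.27 h.
06:00 + 16.27 h ≈ 22:16 → 22:00 to the nearest hour.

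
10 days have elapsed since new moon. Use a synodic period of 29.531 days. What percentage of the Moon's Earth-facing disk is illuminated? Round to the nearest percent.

Phase angle: θ = 360°·(10 d)/(29.531 d) = 121.9°.
With cos θ = (-0.529), the lit fraction is (1 − (-0.529))/2 ≈ 0.764, so 76%.

76%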